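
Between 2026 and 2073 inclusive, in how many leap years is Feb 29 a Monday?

Leap years in 2026–2073: 12 of them.
Feb 29 weekday advances by 5 (mod 7) from one leap year to the next four years later (or differs when a century non-leap intervenes).
Leap-day weekdays: 2028:Tue 2032:Sun 2036:Fri 2040:Wed 2044:Mon✓ 2048:Sat 2052:Thu 2056:Tue 2060:Sun 2064:Fri 2068:Wed 2072:Mon✓
Monday: 2044, 2072 → 2.

2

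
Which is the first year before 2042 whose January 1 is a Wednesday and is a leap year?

Jan 1 advances by 2 weekdays after a leap year and by 1 after a common year.
2042: Jan 1 is Wednesday.
2041: Tuesday
2040: Sunday (leap)
2039: Saturday
2038: Friday
2037: Thursday
2036: Tuesday (leap)
2035: Monday
2034: Sunday
2033: Saturday
2032: Thursday (leap)
2031: Wednesday
2030: Tuesday
2029: Monday
2028: Saturday (leap)
2027: Friday
2026: Thursday
2025: Wednesday
2024: Monday (leap)
2023: Sunday
2022: Saturday
2021: Friday
2020: Wednesday (leap)
2020 begins on a Wednesday and is a leap year.

2020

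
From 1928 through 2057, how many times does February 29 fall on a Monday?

Leap years in 1928–2057: 33 of them.
Feb 29 weekday advances by 5 (mod 7) from one leap year to the next four years later (or differs when a century non-leap intervenes).
Leap-day weekdays: 1928:Wed 1932:Mon✓ 1936:Sat 1940:Thu 1944:Tue 1948:Sun 1952:Fri 1956:Wed 1960:Mon✓ 1964:Sat 1968:Thu 1972:Tue 1976:Sun …(7 more)… 2008:Fri 2012:Wed 2016:Mon✓ 2020:Sat 2024:Thu 2028:Tue 2032:Sun 2036:Fri 2040:Wed 2044:Mon✓ 2048:Sat 2052:Thu 2056:Tue
Monday: 1932, 1960, 1988, 2016, 2044 → 5.

5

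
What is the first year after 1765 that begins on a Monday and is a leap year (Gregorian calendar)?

1776

Jan 1 advances by 2 weekdays after a leap year and by 1 after a common year.
1765: Jan 1 is Tuesday.
1766: Wednesday
1767: Thursday
1768: Friday (leap)
1769: Sunday
1770: Monday
1771: Tuesday
1772: Wednesday (leap)
1773: Friday
1774: Saturday
1775: Sunday
1776: Monday (leap)
1776 begins on a Monday and is a leap year.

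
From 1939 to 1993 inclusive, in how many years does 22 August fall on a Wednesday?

8

Track 22 August's weekday year by year (advancing +1, or +2 across a Feb 29):
  1939: Tue  1940: Thu (+2)  1941: Fri (+1)  1942: Sat (+1)  1943: Sun (+1)
  1944: Tue (+2)  1945: Wed (+1) ✓  1946: Thu (+1)  1947: Fri (+1)  1948: Sun (+2)
  1949: Mon (+1)  1950: Tue (+1)  1951: Wed (+1) ✓  1952: Fri (+2)  … (27 more years) …
  1980: Fri (+2)  1981: Sat (+1)  1982: Sun (+1)  1983: Mon (+1)  1984: Wed (+2) ✓
  1985: Thu (+1)  1986: Fri (+1)  1987: Sat (+1)  1988: Mon (+2)  1989: Tue (+1)
  1990: Wed (+1) ✓  1991: Thu (+1)  1992: Sat (+2)  1993: Sun (+1)
Wednesday years: 1945, 1951, 1956, 1962, 1973, 1979, 1984, 1990 — 8 in total.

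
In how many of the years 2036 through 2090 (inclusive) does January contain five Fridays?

24

January has 31 days; it has five Fridays when Friday falls among the first (month-length − 28) days — i.e. when January 1 is one of Friday/Thursday/Wednesday.
January 1 by year: 2036:Tue 2037:Thu✓ 2038:Fri✓ 2039:Sat 2040:Sun 2041:Tue 2042:Wed✓ 2043:Thu✓ 2044:Fri✓ 2045:Sun 2046:Mon 2047:Tue 2048:Wed✓ 2049:Fri✓ 2050:Sat …(25 more)… 2076:Wed✓ 2077:Fri✓ 2078:Sat 2079:Sun 2080:Mon 2081:Wed✓ 2082:Thu✓ 2083:Fri✓ 2084:Sat 2085:Mon 2086:Tue 2087:Wed✓ 2088:Thu✓ 2089:Sat 2090:Sun
Years with five Fridays: 2037, 2038, 2042, 2043, 2044, 2048, 2049, 2053, 2054, 2055, 2059, 2060, 2065, 2066, 2070, 2071, 2072, 2076, 2077, 2081, 2082, 2083, 2087, 2088 → 24.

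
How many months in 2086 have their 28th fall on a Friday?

Check the 28th of each month of 2086: Jan 28: Mon, Feb 28: Thu, Mar 28: Thu, Apr 28: Sun, May 28: Tue, Jun 28: Fri, Jul 28: Sun, Aug 28: Wed, Sep 28: Sat, Oct 28: Mon, Nov 28: Thu, Dec 28: Sat.
Friday occurs in June — 1 month.

1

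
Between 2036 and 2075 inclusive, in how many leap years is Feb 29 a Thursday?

1

Leap years in 2036–2075: 10 of them.
Feb 29 weekday advances by 5 (mod 7) from one leap year to the next four years later (or differs when a century non-leap intervenes).
Leap-day weekdays: 2036:Fri 2040:Wed 2044:Mon 2048:Sat 2052:Thu✓ 2056:Tue 2060:Sun 2064:Fri 2068:Wed 2072:Mon
Thursday: 2052 → 1.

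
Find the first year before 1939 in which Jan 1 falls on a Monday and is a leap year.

1912

Jan 1 advances by 2 weekdays after a leap year and by 1 after a common year.
1939: Jan 1 is Sunday.
1938: Saturday
1937: Friday
1936: Wednesday (leap)
1935: Tuesday
1934: Monday
1933: Sunday
1932: Friday (leap)
1931: Thursday
1930: Wednesday
1929: Tuesday
1928: Sunday (leap)
1927: Saturday
1926: Friday
1925: Thursday
1924: Tuesday (leap)
1923: Monday
1922: Sunday
1921: Saturday
1920: Thursday (leap)
1919: Wednesday
1918: Tuesday
1917: Monday
1916: Saturday (leap)
1915: Friday
1914: Thursday
1913: Wednesday
1912: Monday (leap)
1912 begins on a Monday and is a leap year.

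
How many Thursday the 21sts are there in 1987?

Check the 21st of each month of 1987: Jan 21: Wed, Feb 21: Sat, Mar 21: Sat, Apr 21: Tue, May 21: Thu, Jun 21: Sun, Jul 21: Tue, Aug 21: Fri, Sep 21: Mon, Oct 21: Wed, Nov 21: Sat, Dec 21: Mon.
Thursday occurs in May — 1 month.

1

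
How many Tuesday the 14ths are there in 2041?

1

Check the 14th of each month of 2041: Jan 14: Mon, Feb 14: Thu, Mar 14: Thu, Apr 14: Sun, May 14: Tue, Jun 14: Fri, Jul 14: Sun, Aug 14: Wed, Sep 14: Sat, Oct 14: Mon, Nov 14: Thu, Dec 14: Sat.
Tuesday occurs in May — 1 month.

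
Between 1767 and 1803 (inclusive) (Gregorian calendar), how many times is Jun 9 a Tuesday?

Track Jun 9's weekday year by year (advancing +1, or +2 across a Feb 29):
  1767: Tue ✓  1768: Thu (+2)  1769: Fri (+1)  1770: Sat (+1)  1771: Sun (+1)
  1772: Tue (+2) ✓  1773: Wed (+1)  1774: Thu (+1)  1775: Fri (+1)  1776: Sun (+2)
  1777: Mon (+1)  1778: Tue (+1) ✓  1779: Wed (+1)  1780: Fri (+2)  … (9 more years) …
  1790: Wed (+1)  1791: Thu (+1)  1792: Sat (+2)  1793: Sun (+1)  1794: Mon (+1)
  1795: Tue (+1) ✓  1796: Thu (+2)  1797: Fri (+1)  1798: Sat (+1)  1799: Sun (+1)
  1800: Mon (+1)  1801: Tue (+1) ✓  1802: Wed (+1)  1803: Thu (+1)
Tuesday years: 1767, 1772, 1778, 1789, 1795, 1801 — 6 in total.

6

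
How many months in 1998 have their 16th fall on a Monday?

3

Check the 16th of each month of 1998: Jan 16: Fri, Feb 16: Mon, Mar 16: Mon, Apr 16: Thu, May 16: Sat, Jun 16: Tue, Jul 16: Thu, Aug 16: Sun, Sep 16: Wed, Oct 16: Fri, Nov 16: Mon, Dec 16: Wed.
Monday occurs in February, March, November — 3 months.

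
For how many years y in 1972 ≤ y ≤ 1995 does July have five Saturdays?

July has 31 days; it has five Saturdays when Saturday falls among the first (month-length − 28) days — i.e. when July 1 is one of Saturday/Friday/Thursday.
July 1 by year: 1972:Sat✓ 1973:Sun 1974:Mon 1975:Tue 1976:Thu✓ 1977:Fri✓ 1978:Sat✓ 1979:Sun 1980:Tue 1981:Wed 1982:Thu✓ 1983:Fri✓ 1984:Sun 1985:Mon 1986:Tue 1987:Wed 1988:Fri✓ 1989:Sat✓ 1990:Sun 1991:Mon 1992:Wed 1993:Thu✓ 1994:Fri✓ 1995:Sat✓
Years with five Saturdays: 1972, 1976, 1977, 1978, 1982, 1983, 1988, 1989, 1993, 1994, 1995 → 11.

11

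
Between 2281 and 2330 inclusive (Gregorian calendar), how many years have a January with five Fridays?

January has 31 days; it has five Fridays when Friday falls among the first (month-length − 28) days — i.e. when January 1 is one of Friday/Thursday/Wednesday.
January 1 by year: 2281:Sat 2282:Sun 2283:Mon 2284:Tue 2285:Thu✓ 2286:Fri✓ 2287:Sat 2288:Sun 2289:Tue 2290:Wed✓ 2291:Thu✓ 2292:Fri✓ 2293:Sun 2294:Mon 2295:Tue …(20 more)… 2316:Sat 2317:Mon 2318:Tue 2319:Wed✓ 2320:Thu✓ 2321:Sat 2322:Sun 2323:Mon 2324:Tue 2325:Thu✓ 2326:Fri✓ 2327:Sat 2328:Sun 2329:Tue 2330:Wed✓
Years with five Fridays: 2285, 2286, 2290, 2291, 2292, 2296, 2297, 2302, 2303, 2304, 2308, 2309, 2313, 2314, 2315, 2319, 2320, 2325, 2326, 2330 → 20.

20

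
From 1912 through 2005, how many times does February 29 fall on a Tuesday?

Leap years in 1912–2005: 24 of them.
Feb 29 weekday advances by 5 (mod 7) from one leap year to the next four years later (or differs when a century non-leap intervenes).
Leap-day weekdays: 1912:Thu 1916:Tue✓ 1920:Sun 1924:Fri 1928:Wed 1932:Mon 1936:Sat 1940:Thu 1944:Tue✓ 1948:Sun 1952:Fri 1956:Wed 1960:Mon 1964:Sat 1968:Thu 1972:Tue✓ 1976:Sun 1980:Fri 1984:Wed 1988:Mon 1992:Sat 1996:Thu 2000:Tue✓ 2004:Sun
Tuesday: 1916, 1944, 1972, 2000 → 4.

4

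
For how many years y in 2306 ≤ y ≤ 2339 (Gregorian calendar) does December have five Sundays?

15

December has 31 days; it has five Sundays when Sunday falls among the first (month-length − 28) days — i.e. when December 1 is one of Sunday/Saturday/Friday.
December 1 by year: 2306:Sat✓ 2307:Sun✓ 2308:Tue 2309:Wed 2310:Thu 2311:Fri✓ 2312:Sun✓ 2313:Mon 2314:Tue 2315:Wed 2316:Fri✓ 2317:Sat✓ 2318:Sun✓ 2319:Mon 2320:Wed …(4 more)… 2325:Tue 2326:Wed 2327:Thu 2328:Sat✓ 2329:Sun✓ 2330:Mon 2331:Tue 2332:Thu 2333:Fri✓ 2334:Sat✓ 2335:Sun✓ 2336:Tue 2337:Wed 2338:Thu 2339:Fri✓
Years with five Sundays: 2306, 2307, 2311, 2312, 2316, 2317, 2318, 2322, 2323, 2328, 2329, 2333, 2334, 2335, 2339 → 15.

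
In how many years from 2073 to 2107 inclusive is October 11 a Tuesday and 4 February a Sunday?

Check each year's weekday for October 11 and 4 February:
  2073: Wed/Sat  2074: Thu/Sun  2075: Fri/Mon  2076: Sun/Tue  2077: Mon/Thu  2078: Tue/Fri  2079: Wed/Sat  2080: Fri/Sun  2081: Sat/Tue  2082: Sun/Wed  2083: Mon/Thu  2084: Wed/Fri  2085: Thu/Sun  2086: Fri/Mon  …(7 more)…  2094: Mon/Thu  2095: Tue/Fri  2096: Thu/Sat  2097: Fri/Mon  2098: Sat/Tue  2099: Sun/Wed  2100: Mon/Thu  2101: Tue/Fri  2102: Wed/Sat  2103: Thu/Sun  2104: Sat/Mon  2105: Sun/Wed  2106: Mon/Thu  2107: Tue/Fri
Both conditions hold in: no year — 0.

0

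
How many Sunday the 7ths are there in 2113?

1

Check the 7th of each month of 2113: Jan 7: Sat, Feb 7: Tue, Mar 7: Tue, Apr 7: Fri, May 7: Sun, Jun 7: Wed, Jul 7: Fri, Aug 7: Mon, Sep 7: Thu, Oct 7: Sat, Nov 7: Tue, Dec 7: Thu.
Sunday occurs in May — 1 month.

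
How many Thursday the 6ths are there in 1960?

1

Check the 6th of each month of 1960: Jan 6: Wed, Feb 6: Sat, Mar 6: Sun, Apr 6: Wed, May 6: Fri, Jun 6: Mon, Jul 6: Wed, Aug 6: Sat, Sep 6: Tue, Oct 6: Thu, Nov 6: Sun, Dec 6: Tue.
Thursday occurs in October — 1 month.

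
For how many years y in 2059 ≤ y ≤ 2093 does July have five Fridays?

July has 31 days; it has five Fridays when Friday falls among the first (month-length − 28) days — i.e. when July 1 is one of Friday/Thursday/Wednesday.
July 1 by year: 2059:Tue 2060:Thu✓ 2061:Fri✓ 2062:Sat 2063:Sun 2064:Tue 2065:Wed✓ 2066:Thu✓ 2067:Fri✓ 2068:Sun 2069:Mon 2070:Tue 2071:Wed✓ 2072:Fri✓ 2073:Sat …(5 more)… 2079:Sat 2080:Mon 2081:Tue 2082:Wed✓ 2083:Thu✓ 2084:Sat 2085:Sun 2086:Mon 2087:Tue 2088:Thu✓ 2089:Fri✓ 2090:Sat 2091:Sun 2092:Tue 2093:Wed✓
Years with five Fridays: 2060, 2061, 2065, 2066, 2067, 2071, 2072, 2076, 2077, 2078, 2082, 2083, 2088, 2089, 2093 → 15.

15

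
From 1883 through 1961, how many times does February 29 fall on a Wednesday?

3

Leap years in 1883–1961: 19 of them.
Feb 29 weekday advances by 5 (mod 7) from one leap year to the next four years later (or differs when a century non-leap intervenes).
Leap-day weekdays: 1884:Fri 1888:Wed✓ 1892:Mon 1896:Sat 1904:Mon 1908:Sat 1912:Thu 1916:Tue 1920:Sun 1924:Fri 1928:Wed✓ 1932:Mon 1936:Sat 1940:Thu 1944:Tue 1948:Sun 1952:Fri 1956:Wed✓ 1960:Mon
Wednesday: 1888, 1928, 1956 → 3.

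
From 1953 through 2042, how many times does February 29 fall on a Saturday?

Leap years in 1953–2042: 22 of them.
Feb 29 weekday advances by 5 (mod 7) from one leap year to the next four years later (or differs when a century non-leap intervenes).
Leap-day weekdays: 1956:Wed 1960:Mon 1964:Sat✓ 1968:Thu 1972:Tue 1976:Sun 1980:Fri 1984:Wed 1988:Mon 1992:Sat✓ 1996:Thu 2000:Tue 2004:Sun 2008:Fri 2012:Wed 2016:Mon 2020:Sat✓ 2024:Thu 2028:Tue 2032:Sun 2036:Fri 2040:Wed
Saturday: 1964, 1992, 2020 → 3.

3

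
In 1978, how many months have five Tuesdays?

4

A month of length L has five Tuesdays iff its first Tuesday is on day ≤ L−28 (so day 1–3 in a 31-day month, 1–2 in a 30-day month, day 1 in a leap February).
Checking each month of 1978: Jan starts Sun (31d) ✓; Feb starts Wed (28d); Mar starts Wed (31d); Apr starts Sat (30d); May starts Mon (31d) ✓; Jun starts Thu (30d); Jul starts Sat (31d); Aug starts Tue (31d) ✓; Sep starts Fri (30d); Oct starts Sun (31d) ✓; Nov starts Wed (30d); Dec starts Fri (31d).
Five-Tuesday months: January, May, August, October → 4.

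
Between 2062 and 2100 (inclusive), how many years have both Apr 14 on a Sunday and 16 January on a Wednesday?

4

Check each year's weekday for Apr 14 and 16 January:
  2062: Fri/Mon  2063: Sat/Tue  2064: Mon/Wed  2065: Tue/Fri  2066: Wed/Sat  2067: Thu/Sun  2068: Sat/Mon  2069: Sun/Wed ✓  2070: Mon/Thu  2071: Tue/Fri  2072: Thu/Sat  2073: Fri/Mon  2074: Sat/Tue  2075: Sun/Wed ✓  …(11 more)…  2087: Mon/Thu  2088: Wed/Fri  2089: Thu/Sun  2090: Fri/Mon  2091: Sat/Tue  2092: Mon/Wed  2093: Tue/Fri  2094: Wed/Sat  2095: Thu/Sun  2096: Sat/Mon  2097: Sun/Wed ✓  2098: Mon/Thu  2099: Tue/Fri  2100: Wed/Sat
Both conditions hold in: 2069, 2075, 2086, 2097 — 4.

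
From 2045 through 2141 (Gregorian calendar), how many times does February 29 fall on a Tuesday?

3

Leap years in 2045–2141: 23 of them.
Feb 29 weekday advances by 5 (mod 7) from one leap year to the next four years later (or differs when a century non-leap intervenes).
Leap-day weekdays: 2048:Sat 2052:Thu 2056:Tue✓ 2060:Sun 2064:Fri 2068:Wed 2072:Mon 2076:Sat 2080:Thu 2084:Tue✓ 2088:Sun 2092:Fri 2096:Wed 2104:Fri 2108:Wed 2112:Mon 2116:Sat 2120:Thu 2124:Tue✓ 2128:Sun 2132:Fri 2136:Wed 2140:Mon
Tuesday: 2056, 2084, 2124 → 3.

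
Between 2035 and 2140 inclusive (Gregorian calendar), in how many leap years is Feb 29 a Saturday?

Leap years in 2035–2140: 26 of them.
Feb 29 weekday advances by 5 (mod 7) from one leap year to the next four years later (or differs when a century non-leap intervenes).
Leap-day weekdays: 2036:Fri 2040:Wed 2044:Mon 2048:Sat✓ 2052:Thu 2056:Tue 2060:Sun 2064:Fri 2068:Wed 2072:Mon 2076:Sat✓ 2080:Thu 2084:Tue 2088:Sun 2092:Fri 2096:Wed 2104:Fri 2108:Wed 2112:Mon 2116:Sat✓ 2120:Thu 2124:Tue 2128:Sun 2132:Fri 2136:Wed 2140:Mon
Saturday: 2048, 2076, 2116 → 3.

3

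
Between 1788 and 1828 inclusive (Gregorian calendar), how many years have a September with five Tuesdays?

13

September has 30 days; it has five Tuesdays when Tuesday falls among the first (month-length − 28) days — i.e. when September 1 is one of Tuesday/Monday.
September 1 by year: 1788:Mon✓ 1789:Tue✓ 1790:Wed 1791:Thu 1792:Sat 1793:Sun 1794:Mon✓ 1795:Tue✓ 1796:Thu 1797:Fri 1798:Sat 1799:Sun 1800:Mon✓ 1801:Tue✓ 1802:Wed …(11 more)… 1814:Thu 1815:Fri 1816:Sun 1817:Mon✓ 1818:Tue✓ 1819:Wed 1820:Fri 1821:Sat 1822:Sun 1823:Mon✓ 1824:Wed 1825:Thu 1826:Fri 1827:Sat 1828:Mon✓
Years with five Tuesdays: 1788, 1789, 1794, 1795, 1800, 1801, 1806, 1807, 1812, 1817, 1818, 1823, 1828 → 13.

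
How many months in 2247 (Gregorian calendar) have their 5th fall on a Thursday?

1

Check the 5th of each month of 2247: Jan 5: Tue, Feb 5: Fri, Mar 5: Fri, Apr 5: Mon, May 5: Wed, Jun 5: Sat, Jul 5: Mon, Aug 5: Thu, Sep 5: Sun, Oct 5: Tue, Nov 5: Fri, Dec 5: Sun.
Thursday occurs in August — 1 month.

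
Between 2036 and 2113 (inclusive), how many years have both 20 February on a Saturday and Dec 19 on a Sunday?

9

Check each year's weekday for 20 February and Dec 19:
  2036: Wed/Fri  2037: Fri/Sat  2038: Sat/Sun ✓  2039: Sun/Mon  2040: Mon/Wed  2041: Wed/Thu  2042: Thu/Fri  2043: Fri/Sat  2044: Sat/Mon  2045: Mon/Tue  2046: Tue/Wed  2047: Wed/Thu  2048: Thu/Sat  2049: Sat/Sun ✓  …(50 more)…  2100: Sat/Sun ✓  2101: Sun/Mon  2102: Mon/Tue  2103: Tue/Wed  2104: Wed/Fri  2105: Fri/Sat  2106: Sat/Sun ✓  2107: Sun/Mon  2108: Mon/Wed  2109: Wed/Thu  2110: Thu/Fri  2111: Fri/Sat  2112: Sat/Mon  2113: Mon/Tue
Both conditions hold in: 2038, 2049, 2055, 2066, 2077, 2083, 2094, 2100, 2106 — 9.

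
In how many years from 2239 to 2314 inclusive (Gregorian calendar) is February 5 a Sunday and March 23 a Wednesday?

Check each year's weekday for February 5 and March 23:
  2239: Tue/Sat  2240: Wed/Mon  2241: Fri/Tue  2242: Sat/Wed  2243: Sun/Thu  2244: Mon/Sat  2245: Wed/Sun  2246: Thu/Mon  2247: Fri/Tue  2248: Sat/Thu  2249: Mon/Fri  2250: Tue/Sat  2251: Wed/Sun  2252: Thu/Tue  …(48 more)…  2301: Tue/Sat  2302: Wed/Sun  2303: Thu/Mon  2304: Fri/Wed  2305: Sun/Thu  2306: Mon/Fri  2307: Tue/Sat  2308: Wed/Mon  2309: Fri/Tue  2310: Sat/Wed  2311: Sun/Thu  2312: Mon/Sat  2313: Wed/Sun  2314: Thu/Mon
Both conditions hold in: no year — 0.

0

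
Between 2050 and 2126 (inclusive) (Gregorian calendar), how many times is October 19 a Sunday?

11

Track October 19's weekday year by year (advancing +1, or +2 across a Feb 29):
  2050: Wed  2051: Thu (+1)  2052: Sat (+2)  2053: Sun (+1) ✓  2054: Mon (+1)
  2055: Tue (+1)  2056: Thu (+2)  2057: Fri (+1)  2058: Sat (+1)  2059: Sun (+1) ✓
  2060: Tue (+2)  2061: Wed (+1)  2062: Thu (+1)  2063: Fri (+1)  … (49 more years) …
  2113: Thu (+1)  2114: Fri (+1)  2115: Sat (+1)  2116: Mon (+2)  2117: Tue (+1)
  2118: Wed (+1)  2119: Thu (+1)  2120: Sat (+2)  2121: Sun (+1) ✓  2122: Mon (+1)
  2123: Tue (+1)  2124: Thu (+2)  2125: Fri (+1)  2126: Sat (+1)
Sunday years: 2053, 2059, 2064, 2070, 2081, 2087, 2092, 2098, 2104, 2110, 2121 — 11 in total.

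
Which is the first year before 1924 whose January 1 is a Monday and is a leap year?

Jan 1 advances by 2 weekdays after a leap year and by 1 after a common year.
1924: Jan 1 is Tuesday (leap).
1923: Monday
1922: Sunday
1921: Saturday
1920: Thursday (leap)
1919: Wednesday
1918: Tuesday
1917: Monday
1916: Saturday (leap)
1915: Friday
1914: Thursday
1913: Wednesday
1912: Monday (leap)
1912 begins on a Monday and is a leap year.

1912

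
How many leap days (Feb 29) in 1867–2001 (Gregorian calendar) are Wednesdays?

Leap years in 1867–2001: 33 of them.
Feb 29 weekday advances by 5 (mod 7) from one leap year to the next four years later (or differs when a century non-leap intervenes).
Leap-day weekdays: 1868:Sat 1872:Thu 1876:Tue 1880:Sun 1884:Fri 1888:Wed✓ 1892:Mon 1896:Sat 1904:Mon 1908:Sat 1912:Thu 1916:Tue 1920:Sun …(7 more)… 1952:Fri 1956:Wed✓ 1960:Mon 1964:Sat 1968:Thu 1972:Tue 1976:Sun 1980:Fri 1984:Wed✓ 1988:Mon 1992:Sat 1996:Thu 2000:Tue
Wednesday: 1888, 1928, 1956, 1984 → 4.

4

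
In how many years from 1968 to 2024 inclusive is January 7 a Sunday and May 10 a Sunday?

Check each year's weekday for January 7 and May 10:
  1968: Sun/Fri  1969: Tue/Sat  1970: Wed/Sun  1971: Thu/Mon  1972: Fri/Wed  1973: Sun/Thu  1974: Mon/Fri  1975: Tue/Sat  1976: Wed/Mon  1977: Fri/Tue  1978: Sat/Wed  1979: Sun/Thu  1980: Mon/Sat  1981: Wed/Sun  …(29 more)…  2011: Fri/Tue  2012: Sat/Thu  2013: Mon/Fri  2014: Tue/Sat  2015: Wed/Sun  2016: Thu/Tue  2017: Sat/Wed  2018: Sun/Thu  2019: Mon/Fri  2020: Tue/Sun  2021: Thu/Mon  2022: Fri/Tue  2023: Sat/Wed  2024: Sun/Fri
Both conditions hold in: no year — 0.

0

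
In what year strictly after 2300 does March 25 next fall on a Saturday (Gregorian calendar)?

2305

From one year to the next, a fixed date's weekday advances by 1, or by 2 when a Feb 29 lies between the two dates.
2300: March 25 is Sunday.
2301: Monday (+1)
2302: Tuesday (+1)
2303: Wednesday (+1)
2304: Friday (+2)
2305: Saturday (+1)
March 25 falls on a Saturday in 2305.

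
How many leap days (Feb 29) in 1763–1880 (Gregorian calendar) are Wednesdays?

Leap years in 1763–1880: 29 of them.
Feb 29 weekday advances by 5 (mod 7) from one leap year to the next four years later (or differs when a century non-leap intervenes).
Leap-day weekdays: 1764:Wed✓ 1768:Mon 1772:Sat 1776:Thu 1780:Tue 1784:Sun 1788:Fri 1792:Wed✓ 1796:Mon 1804:Wed✓ 1808:Mon 1812:Sat 1816:Thu …(3 more)… 1832:Wed✓ 1836:Mon 1840:Sat 1844:Thu 1848:Tue 1852:Sun 1856:Fri 1860:Wed✓ 1864:Mon 1868:Sat 1872:Thu 1876:Tue 1880:Sun
Wednesday: 1764, 1792, 1804, 1832, 1860 → 5.

5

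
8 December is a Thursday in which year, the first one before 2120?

2118

From one year to the next, a fixed date's weekday advances by 1, or by 2 when a Feb 29 lies between the two dates.
2120: December 8 is Sunday.
2119: Friday (−2)
2118: Thursday (−1)
8 December falls on a Thursday in 2118.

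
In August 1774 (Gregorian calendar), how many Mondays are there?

5

August 1774 has 31 days and begins on Monday.
The first Monday is August 1.
Mondays fall on 1, 8, 15, 22, 29 — that's 5.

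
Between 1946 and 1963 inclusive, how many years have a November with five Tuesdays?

November has 30 days; it has five Tuesdays when Tuesday falls among the first (month-length − 28) days — i.e. when November 1 is one of Tuesday/Monday.
November 1 by year: 1946:Fri 1947:Sat 1948:Mon✓ 1949:Tue✓ 1950:Wed 1951:Thu 1952:Sat 1953:Sun 1954:Mon✓ 1955:Tue✓ 1956:Thu 1957:Fri 1958:Sat 1959:Sun 1960:Tue✓ 1961:Wed 1962:Thu 1963:Fri
Years with five Tuesdays: 1948, 1949, 1954, 1955, 1960 → 5.

5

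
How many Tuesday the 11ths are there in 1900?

2

Check the 11th of each month of 1900: Jan 11: Thu, Feb 11: Sun, Mar 11: Sun, Apr 11: Wed, May 11: Fri, Jun 11: Mon, Jul 11: Wed, Aug 11: Sat, Sep 11: Tue, Oct 11: Thu, Nov 11: Sun, Dec 11: Tue.
Tuesday occurs in September, December — 2 months.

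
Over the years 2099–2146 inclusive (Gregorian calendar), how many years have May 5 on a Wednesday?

Track May 5's weekday year by year (advancing +1, or +2 across a Feb 29):
  2099: Tue  2100: Wed (+1) ✓  2101: Thu (+1)  2102: Fri (+1)  2103: Sat (+1)
  2104: Mon (+2)  2105: Tue (+1)  2106: Wed (+1) ✓  2107: Thu (+1)  2108: Sat (+2)
  2109: Sun (+1)  2110: Mon (+1)  2111: Tue (+1)  2112: Thu (+2)  … (20 more years) …
  2133: Tue (+1)  2134: Wed (+1) ✓  2135: Thu (+1)  2136: Sat (+2)  2137: Sun (+1)
  2138: Mon (+1)  2139: Tue (+1)  2140: Thu (+2)  2141: Fri (+1)  2142: Sat (+1)
  2143: Sun (+1)  2144: Tue (+2)  2145: Wed (+1) ✓  2146: Thu (+1)
Wednesday years: 2100, 2106, 2117, 2123, 2128, 2134, 2145 — 7 in total.

7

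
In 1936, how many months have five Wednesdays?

A month of length L has five Wednesdays iff its first Wednesday is on day ≤ L−28 (so day 1–3 in a 31-day month, 1–2 in a 30-day month, day 1 in a leap February).
Checking each month of 1936: Jan starts Wed (31d) ✓; Feb starts Sat (29d); Mar starts Sun (31d); Apr starts Wed (30d) ✓; May starts Fri (31d); Jun starts Mon (30d); Jul starts Wed (31d) ✓; Aug starts Sat (31d); Sep starts Tue (30d) ✓; Oct starts Thu (31d); Nov starts Sun (30d); Dec starts Tue (31d) ✓.
Five-Wednesday months: January, April, July, September, December → 5.

5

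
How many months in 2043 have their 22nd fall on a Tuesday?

Check the 22nd of each month of 2043: Jan 22: Thu, Feb 22: Sun, Mar 22: Sun, Apr 22: Wed, May 22: Fri, Jun 22: Mon, Jul 22: Wed, Aug 22: Sat, Sep 22: Tue, Oct 22: Thu, Nov 22: Sun, Dec 22: Tue.
Tuesday occurs in September, December — 2 months.

2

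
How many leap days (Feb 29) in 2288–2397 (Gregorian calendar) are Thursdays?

Leap years in 2288–2397: 27 of them.
Feb 29 weekday advances by 5 (mod 7) from one leap year to the next four years later (or differs when a century non-leap intervenes).
Leap-day weekdays: 2288:Wed 2292:Mon 2296:Sat 2304:Mon 2308:Sat 2312:Thu✓ 2316:Tue 2320:Sun 2324:Fri 2328:Wed 2332:Mon 2336:Sat 2340:Thu✓ 2344:Tue 2348:Sun 2352:Fri 2356:Wed 2360:Mon 2364:Sat 2368:Thu✓ 2372:Tue 2376:Sun 2380:Fri 2384:Wed 2388:Mon 2392:Sat 2396:Thu✓
Thursday: 2312, 2340, 2368, 2396 → 4.

4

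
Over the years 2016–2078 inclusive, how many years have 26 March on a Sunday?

9

Track 26 March's weekday year by year (advancing +1, or +2 across a Feb 29):
  2016: Sat  2017: Sun (+1) ✓  2018: Mon (+1)  2019: Tue (+1)  2020: Thu (+2)
  2021: Fri (+1)  2022: Sat (+1)  2023: Sun (+1) ✓  2024: Tue (+2)  2025: Wed (+1)
  2026: Thu (+1)  2027: Fri (+1)  2028: Sun (+2) ✓  2029: Mon (+1)  … (35 more years) …
  2065: Thu (+1)  2066: Fri (+1)  2067: Sat (+1)  2068: Mon (+2)  2069: Tue (+1)
  2070: Wed (+1)  2071: Thu (+1)  2072: Sat (+2)  2073: Sun (+1) ✓  2074: Mon (+1)
  2075: Tue (+1)  2076: Thu (+2)  2077: Fri (+1)  2078: Sat (+1)
Sunday years: 2017, 2023, 2028, 2034, 2045, 2051, 2056, 2062, 2073 — 9 in total.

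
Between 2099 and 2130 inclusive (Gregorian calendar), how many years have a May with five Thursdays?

12

May has 31 days; it has five Thursdays when Thursday falls among the first (month-length − 28) days — i.e. when May 1 is one of Thursday/Wednesday/Tuesday.
May 1 by year: 2099:Fri 2100:Sat 2101:Sun 2102:Mon 2103:Tue✓ 2104:Thu✓ 2105:Fri 2106:Sat 2107:Sun 2108:Tue✓ 2109:Wed✓ 2110:Thu✓ 2111:Fri 2112:Sun 2113:Mon 2114:Tue✓ 2115:Wed✓ 2116:Fri 2117:Sat 2118:Sun 2119:Mon 2120:Wed✓ 2121:Thu✓ 2122:Fri 2123:Sat 2124:Mon 2125:Tue✓ 2126:Wed✓ 2127:Thu✓ 2128:Sat 2129:Sun 2130:Mon
Years with five Thursdays: 2103, 2104, 2108, 2109, 2110, 2114, 2115, 2120, 2121, 2125, 2126, 2127 → 12.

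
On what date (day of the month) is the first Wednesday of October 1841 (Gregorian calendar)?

October 1, 1841 is a Friday, so the first Wednesday is the 6th.
The first Wednesday is 6 + 0 = 6.

6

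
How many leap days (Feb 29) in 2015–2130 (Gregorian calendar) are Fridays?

Leap years in 2015–2130: 28 of them.
Feb 29 weekday advances by 5 (mod 7) from one leap year to the next four years later (or differs when a century non-leap intervenes).
Leap-day weekdays: 2016:Mon 2020:Sat 2024:Thu 2028:Tue 2032:Sun 2036:Fri✓ 2040:Wed 2044:Mon 2048:Sat 2052:Thu 2056:Tue 2060:Sun 2064:Fri✓ 2068:Wed 2072:Mon 2076:Sat 2080:Thu 2084:Tue 2088:Sun 2092:Fri✓ 2096:Wed 2104:Fri✓ 2108:Wed 2112:Mon 2116:Sat 2120:Thu 2124:Tue 2128:Sun
Friday: 2036, 2064, 2092, 2104 → 4.

4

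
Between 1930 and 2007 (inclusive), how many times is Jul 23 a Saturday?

11

Track Jul 23's weekday year by year (advancing +1, or +2 across a Feb 29):
  1930: Wed  1931: Thu (+1)  1932: Sat (+2) ✓  1933: Sun (+1)  1934: Mon (+1)
  1935: Tue (+1)  1936: Thu (+2)  1937: Fri (+1)  1938: Sat (+1) ✓  1939: Sun (+1)
  1940: Tue (+2)  1941: Wed (+1)  1942: Thu (+1)  1943: Fri (+1)  … (50 more years) …
  1994: Sat (+1) ✓  1995: Sun (+1)  1996: Tue (+2)  1997: Wed (+1)  1998: Thu (+1)
  1999: Fri (+1)  2000: Sun (+2)  2001: Mon (+1)  2002: Tue (+1)  2003: Wed (+1)
  2004: Fri (+2)  2005: Sat (+1) ✓  2006: Sun (+1)  2007: Mon (+1)
Saturday years: 1932, 1938, 1949, 1955, 1960, 1966, 1977, 1983, 1988, 1994, 2005 — 11 in total.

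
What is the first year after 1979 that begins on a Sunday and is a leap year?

Jan 1 advances by 2 weekdays after a leap year and by 1 after a common year.
1979: Jan 1 is Monday.
1980: Tuesday (leap)
1981: Thursday
1982: Friday
1983: Saturday
1984: Sunday (leap)
1984 begins on a Sunday and is a leap year.

1984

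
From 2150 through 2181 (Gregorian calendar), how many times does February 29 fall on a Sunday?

1

Leap years in 2150–2181: 8 of them.
Feb 29 weekday advances by 5 (mod 7) from one leap year to the next four years later (or differs when a century non-leap intervenes).
Leap-day weekdays: 2152:Tue 2156:Sun✓ 2160:Fri 2164:Wed 2168:Mon 2172:Sat 2176:Thu 2180:Tue
Sunday: 2156 → 1.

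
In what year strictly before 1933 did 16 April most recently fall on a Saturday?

From one year to the next, a fixed date's weekday advances by 1, or by 2 when a Feb 29 lies between the two dates.
1933: April 16 is Sunday.
1932: Saturday (−1)
16 April falls on a Saturday in 1932.

1932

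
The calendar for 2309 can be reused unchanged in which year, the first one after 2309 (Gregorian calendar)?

Two years share a calendar iff Jan 1 falls on the same weekday and both are leap or both are common. 2309: Jan 1 is Friday, common year.
2310: Jan 1 Saturday, common
2311: Jan 1 Sunday, common
2312: Jan 1 Monday, leap
2313: Jan 1 Wednesday, common
2314: Jan 1 Thursday, common
2315: Jan 1 Friday, common
2315 matches on both conditions.

2315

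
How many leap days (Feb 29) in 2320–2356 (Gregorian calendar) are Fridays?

Leap years in 2320–2356: 10 of them.
Feb 29 weekday advances by 5 (mod 7) from one leap year to the next four years later (or differs when a century non-leap intervenes).
Leap-day weekdays: 2320:Sun 2324:Fri✓ 2328:Wed 2332:Mon 2336:Sat 2340:Thu 2344:Tue 2348:Sun 2352:Fri✓ 2356:Wed
Friday: 2324, 2352 → 2.

2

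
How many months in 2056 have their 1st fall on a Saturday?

3

Check the 1st of each month of 2056: Jan 1: Sat, Feb 1: Tue, Mar 1: Wed, Apr 1: Sat, May 1: Mon, Jun 1: Thu, Jul 1: Sat, Aug 1: Tue, Sep 1: Fri, Oct 1: Sun, Nov 1: Wed, Dec 1: Fri.
Saturday occurs in January, April, July — 3 months.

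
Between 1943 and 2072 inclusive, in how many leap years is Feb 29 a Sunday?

Leap years in 1943–2072: 33 of them.
Feb 29 weekday advances by 5 (mod 7) from one leap year to the next four years later (or differs when a century non-leap intervenes).
Leap-day weekdays: 1944:Tue 1948:Sun✓ 1952:Fri 1956:Wed 1960:Mon 1964:Sat 1968:Thu 1972:Tue 1976:Sun✓ 1980:Fri 1984:Wed 1988:Mon 1992:Sat …(7 more)… 2024:Thu 2028:Tue 2032:Sun✓ 2036:Fri 2040:Wed 2044:Mon 2048:Sat 2052:Thu 2056:Tue 2060:Sun✓ 2064:Fri 2068:Wed 2072:Mon
Sunday: 1948, 1976, 2004, 2032, 2060 → 5.

5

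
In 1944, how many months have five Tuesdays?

A month of length L has five Tuesdays iff its first Tuesday is on day ≤ L−28 (so day 1–3 in a 31-day month, 1–2 in a 30-day month, day 1 in a leap February).
Checking each month of 1944: Jan starts Sat (31d); Feb starts Tue (29d) ✓; Mar starts Wed (31d); Apr starts Sat (30d); May starts Mon (31d) ✓; Jun starts Thu (30d); Jul starts Sat (31d); Aug starts Tue (31d) ✓; Sep starts Fri (30d); Oct starts Sun (31d) ✓; Nov starts Wed (30d); Dec starts Fri (31d).
Five-Tuesday months: February, May, August, October → 4.

4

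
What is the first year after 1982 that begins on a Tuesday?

Jan 1 advances by 2 weekdays after a leap year and by 1 after a common year.
1982: Jan 1 is Friday.
1983: Saturday
1984: Sunday (leap)
1985: Tuesday
1985 begins on a Tuesday

1985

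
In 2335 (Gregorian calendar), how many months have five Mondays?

4

A month of length L has five Mondays iff its first Monday is on day ≤ L−28 (so day 1–3 in a 31-day month, 1–2 in a 30-day month, day 1 in a leap February).
Checking each month of 2335: Jan starts Tue (31d); Feb starts Fri (28d); Mar starts Fri (31d); Apr starts Mon (30d) ✓; May starts Wed (31d); Jun starts Sat (30d); Jul starts Mon (31d) ✓; Aug starts Thu (31d); Sep starts Sun (30d) ✓; Oct starts Tue (31d); Nov starts Fri (30d); Dec starts Sun (31d) ✓.
Five-Monday months: April, July, September, December → 4.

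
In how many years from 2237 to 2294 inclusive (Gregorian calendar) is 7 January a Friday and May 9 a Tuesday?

Check each year's weekday for 7 January and May 9:
  2237: Sat/Tue  2238: Sun/Wed  2239: Mon/Thu  2240: Tue/Sat  2241: Thu/Sun  2242: Fri/Mon  2243: Sat/Tue  2244: Sun/Thu  2245: Tue/Fri  2246: Wed/Sat  2247: Thu/Sun  2248: Fri/Tue ✓  2249: Sun/Wed  2250: Mon/Thu  …(30 more)…  2281: Fri/Mon  2282: Sat/Tue  2283: Sun/Wed  2284: Mon/Fri  2285: Wed/Sat  2286: Thu/Sun  2287: Fri/Mon  2288: Sat/Wed  2289: Mon/Thu  2290: Tue/Fri  2291: Wed/Sat  2292: Thu/Mon  2293: Sat/Tue  2294: Sun/Wed
Both conditions hold in: 2248, 2276 — 2.

2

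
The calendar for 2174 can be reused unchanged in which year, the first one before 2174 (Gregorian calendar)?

2163

Two years share a calendar iff Jan 1 falls on the same weekday and both are leap or both are common. 2174: Jan 1 is Saturday, common year.
2173: Jan 1 Friday, common
2172: Jan 1 Wednesday, leap
2171: Jan 1 Tuesday, common
2170: Jan 1 Monday, common
2169: Jan 1 Sunday, common
2168: Jan 1 Friday, leap
2167: Jan 1 Thursday, common
2166: Jan 1 Wednesday, common
2165: Jan 1 Tuesday, common
2164: Jan 1 Sunday, leap
2163: Jan 1 Saturday, common
2163 matches on both conditions.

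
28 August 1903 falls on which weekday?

January 1, 1903 is a Thursday.
August 28 is day 240 of the year, i.e. 239 days after Jan 1.
239 mod 7 = 1, so advance 1 weekday from Thursday: Friday.

Friday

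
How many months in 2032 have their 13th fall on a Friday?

Check the 13th of each month of 2032: Jan 13: Tue, Feb 13: Fri, Mar 13: Sat, Apr 13: Tue, May 13: Thu, Jun 13: Sun, Jul 13: Tue, Aug 13: Fri, Sep 13: Mon, Oct 13: Wed, Nov 13: Sat, Dec 13: Mon.
Friday occurs in February, August — 2 months.

2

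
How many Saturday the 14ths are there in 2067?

1

Check the 14th of each month of 2067: Jan 14: Fri, Feb 14: Mon, Mar 14: Mon, Apr 14: Thu, May 14: Sat, Jun 14: Tue, Jul 14: Thu, Aug 14: Sun, Sep 14: Wed, Oct 14: Fri, Nov 14: Mon, Dec 14: Wed.
Saturday occurs in May — 1 month.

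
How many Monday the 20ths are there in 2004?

Check the 20th of each month of 2004: Jan 20: Tue, Feb 20: Fri, Mar 20: Sat, Apr 20: Tue, May 20: Thu, Jun 20: Sun, Jul 20: Tue, Aug 20: Fri, Sep 20: Mon, Oct 20: Wed, Nov 20: Sat, Dec 20: Mon.
Monday occurs in September, December — 2 months.

2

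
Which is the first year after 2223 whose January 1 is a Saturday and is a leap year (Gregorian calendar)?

Jan 1 advances by 2 weekdays after a leap year and by 1 after a common year.
2223: Jan 1 is Wednesday.
2224: Thursday (leap)
2225: Saturday
2226: Sunday
2227: Monday
2228: Tuesday (leap)
2229: Thursday
2230: Friday
2231: Saturday
2232: Sunday (leap)
2233: Tuesday
2234: Wednesday
2235: Thursday
2236: Friday (leap)
2237: Sunday
2238: Monday
2239: Tuesday
2240: Wednesday (leap)
2241: Friday
2242: Saturday
2243: Sunday
2244: Monday (leap)
2245: Wednesday
2246: Thursday
2247: Friday
2248: Saturday (leap)
2248 begins on a Saturday and is a leap year.

2248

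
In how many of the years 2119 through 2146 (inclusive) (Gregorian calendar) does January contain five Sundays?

January has 31 days; it has five Sundays when Sunday falls among the first (month-length − 28) days — i.e. when January 1 is one of Sunday/Saturday/Friday.
January 1 by year: 2119:Sun✓ 2120:Mon 2121:Wed 2122:Thu 2123:Fri✓ 2124:Sat✓ 2125:Mon 2126:Tue 2127:Wed 2128:Thu 2129:Sat✓ 2130:Sun✓ 2131:Mon 2132:Tue 2133:Thu 2134:Fri✓ 2135:Sat✓ 2136:Sun✓ 2137:Tue 2138:Wed 2139:Thu 2140:Fri✓ 2141:Sun✓ 2142:Mon 2143:Tue 2144:Wed 2145:Fri✓ 2146:Sat✓
Years with five Sundays: 2119, 2123, 2124, 2129, 2130, 2134, 2135, 2136, 2140, 2141, 2145, 2146 → 12.

12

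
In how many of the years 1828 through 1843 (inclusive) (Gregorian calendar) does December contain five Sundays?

December has 31 days; it has five Sundays when Sunday falls among the first (month-length − 28) days — i.e. when December 1 is one of Sunday/Saturday/Friday.
December 1 by year: 1828:Mon 1829:Tue 1830:Wed 1831:Thu 1832:Sat✓ 1833:Sun✓ 1834:Mon 1835:Tue 1836:Thu 1837:Fri✓ 1838:Sat✓ 1839:Sun✓ 1840:Tue 1841:Wed 1842:Thu 1843:Fri✓
Years with five Sundays: 1832, 1833, 1837, 1838, 1839, 1843 → 6.

6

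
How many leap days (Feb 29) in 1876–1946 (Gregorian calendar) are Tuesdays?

3

Leap years in 1876–1946: 17 of them.
Feb 29 weekday advances by 5 (mod 7) from one leap year to the next four years later (or differs when a century non-leap intervenes).
Leap-day weekdays: 1876:Tue✓ 1880:Sun 1884:Fri 1888:Wed 1892:Mon 1896:Sat 1904:Mon 1908:Sat 1912:Thu 1916:Tue✓ 1920:Sun 1924:Fri 1928:Wed 1932:Mon 1936:Sat 1940:Thu 1944:Tue✓
Tuesday: 1876, 1916, 1944 → 3.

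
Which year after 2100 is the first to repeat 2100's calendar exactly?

Two years share a calendar iff Jan 1 falls on the same weekday and both are leap or both are common. 2100: Jan 1 is Friday, common year.
2101: Jan 1 Saturday, common
2102: Jan 1 Sunday, common
2103: Jan 1 Monday, common
2104: Jan 1 Tuesday, leap
2105: Jan 1 Thursday, common
2106: Jan 1 Friday, common
2106 matches on both conditions.

2106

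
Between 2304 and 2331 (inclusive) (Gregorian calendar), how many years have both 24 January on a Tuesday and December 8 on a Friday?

3

Check each year's weekday for 24 January and December 8:
  2304: Sun/Thu  2305: Tue/Fri ✓  2306: Wed/Sat  2307: Thu/Sun  2308: Fri/Tue  2309: Sun/Wed  2310: Mon/Thu  2311: Tue/Fri ✓  2312: Wed/Sun  2313: Fri/Mon  2314: Sat/Tue  2315: Sun/Wed  2316: Mon/Fri  2317: Wed/Sat  2318: Thu/Sun  2319: Fri/Mon  2320: Sat/Wed  2321: Mon/Thu  2322: Tue/Fri ✓  2323: Wed/Sat  2324: Thu/Mon  2325: Sat/Tue  2326: Sun/Wed  2327: Mon/Thu  2328: Tue/Sat  2329: Thu/Sun  2330: Fri/Mon  2331: Sat/Tue
Both conditions hold in: 2305, 2311, 2322 — 3.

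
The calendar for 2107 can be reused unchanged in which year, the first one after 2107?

2118

Two years share a calendar iff Jan 1 falls on the same weekday and both are leap or both are common. 2107: Jan 1 is Saturday, common year.
2108: Jan 1 Sunday, leap
2109: Jan 1 Tuesday, common
2110: Jan 1 Wednesday, common
2111: Jan 1 Thursday, common
2112: Jan 1 Friday, leap
2113: Jan 1 Sunday, common
2114: Jan 1 Monday, common
2115: Jan 1 Tuesday, common
2116: Jan 1 Wednesday, leap
2117: Jan 1 Friday, common
2118: Jan 1 Saturday, common
2118 matches on both conditions.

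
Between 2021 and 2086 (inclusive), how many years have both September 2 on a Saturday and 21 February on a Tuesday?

Check each year's weekday for September 2 and 21 February:
  2021: Thu/Sun  2022: Fri/Mon  2023: Sat/Tue ✓  2024: Mon/Wed  2025: Tue/Fri  2026: Wed/Sat  2027: Thu/Sun  2028: Sat/Mon  2029: Sun/Wed  2030: Mon/Thu  2031: Tue/Fri  2032: Thu/Sat  2033: Fri/Mon  2034: Sat/Tue ✓  …(38 more)…  2073: Sat/Tue ✓  2074: Sun/Wed  2075: Mon/Thu  2076: Wed/Fri  2077: Thu/Sun  2078: Fri/Mon  2079: Sat/Tue ✓  2080: Mon/Wed  2081: Tue/Fri  2082: Wed/Sat  2083: Thu/Sun  2084: Sat/Mon  2085: Sun/Wed  2086: Mon/Thu
Both conditions hold in: 2023, 2034, 2045, 2051, 2062, 2073, 2079 — 7.

7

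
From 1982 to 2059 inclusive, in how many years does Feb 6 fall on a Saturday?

12

Track Feb 6's weekday year by year (advancing +1, or +2 across a Feb 29):
  1982: Sat ✓  1983: Sun (+1)  1984: Mon (+1)  1985: Wed (+2)  1986: Thu (+1)
  1987: Fri (+1)  1988: Sat (+1) ✓  1989: Mon (+2)  1990: Tue (+1)  1991: Wed (+1)
  1992: Thu (+1)  1993: Sat (+2) ✓  1994: Sun (+1)  1995: Mon (+1)  … (50 more years) …
  2046: Tue (+1)  2047: Wed (+1)  2048: Thu (+1)  2049: Sat (+2) ✓  2050: Sun (+1)
  2051: Mon (+1)  2052: Tue (+1)  2053: Thu (+2)  2054: Fri (+1)  2055: Sat (+1) ✓
  2056: Sun (+1)  2057: Tue (+2)  2058: Wed (+1)  2059: Thu (+1)
Saturday years: 1982, 1988, 1993, 1999, 2010, 2016, 2021, 2027, 2038, 2044, 2049, 2055 — 12 in total.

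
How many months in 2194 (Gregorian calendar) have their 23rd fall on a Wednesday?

Check the 23rd of each month of 2194: Jan 23: Thu, Feb 23: Sun, Mar 23: Sun, Apr 23: Wed, May 23: Fri, Jun 23: Mon, Jul 23: Wed, Aug 23: Sat, Sep 23: Tue, Oct 23: Thu, Nov 23: Sun, Dec 23: Tue.
Wednesday occurs in April, July — 2 months.

2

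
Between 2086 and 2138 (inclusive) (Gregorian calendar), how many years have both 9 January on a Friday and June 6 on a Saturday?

Check each year's weekday for 9 January and June 6:
  2086: Wed/Thu  2087: Thu/Fri  2088: Fri/Sun  2089: Sun/Mon  2090: Mon/Tue  2091: Tue/Wed  2092: Wed/Fri  2093: Fri/Sat ✓  2094: Sat/Sun  2095: Sun/Mon  2096: Mon/Wed  2097: Wed/Thu  2098: Thu/Fri  2099: Fri/Sat ✓  …(25 more)…  2125: Tue/Wed  2126: Wed/Thu  2127: Thu/Fri  2128: Fri/Sun  2129: Sun/Mon  2130: Mon/Tue  2131: Tue/Wed  2132: Wed/Fri  2133: Fri/Sat ✓  2134: Sat/Sun  2135: Sun/Mon  2136: Mon/Wed  2137: Wed/Thu  2138: Thu/Fri
Both conditions hold in: 2093, 2099, 2105, 2111, 2122, 2133 — 6.

6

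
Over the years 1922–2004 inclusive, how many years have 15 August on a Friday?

Track 15 August's weekday year by year (advancing +1, or +2 across a Feb 29):
  1922: Tue  1923: Wed (+1)  1924: Fri (+2) ✓  1925: Sat (+1)  1926: Sun (+1)
  1927: Mon (+1)  1928: Wed (+2)  1929: Thu (+1)  1930: Fri (+1) ✓  1931: Sat (+1)
  1932: Mon (+2)  1933: Tue (+1)  1934: Wed (+1)  1935: Thu (+1)  … (55 more years) …
  1991: Thu (+1)  1992: Sat (+2)  1993: Sun (+1)  1994: Mon (+1)  1995: Tue (+1)
  1996: Thu (+2)  1997: Fri (+1) ✓  1998: Sat (+1)  1999: Sun (+1)  2000: Tue (+2)
  2001: Wed (+1)  2002: Thu (+1)  2003: Fri (+1) ✓  2004: Sun (+2)
Friday years: 1924, 1930, 1941, 1947, 1952, 1958, 1969, 1975, 1980, 1986, 1997, 2003 — 12 in total.

12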